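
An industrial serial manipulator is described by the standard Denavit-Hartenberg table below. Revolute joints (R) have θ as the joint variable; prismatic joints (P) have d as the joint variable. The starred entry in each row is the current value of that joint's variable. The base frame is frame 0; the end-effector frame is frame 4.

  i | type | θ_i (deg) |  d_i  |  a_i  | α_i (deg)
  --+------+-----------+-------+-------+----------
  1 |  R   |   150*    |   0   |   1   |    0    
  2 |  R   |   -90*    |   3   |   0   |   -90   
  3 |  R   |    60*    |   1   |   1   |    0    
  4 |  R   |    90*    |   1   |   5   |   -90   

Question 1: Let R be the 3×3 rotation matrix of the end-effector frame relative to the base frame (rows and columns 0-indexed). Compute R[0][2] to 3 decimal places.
End-effector z-axis (col 2 of R) = (-0.2500,-0.4330,0.8660)
R[0][2] = -0.2500

-0.250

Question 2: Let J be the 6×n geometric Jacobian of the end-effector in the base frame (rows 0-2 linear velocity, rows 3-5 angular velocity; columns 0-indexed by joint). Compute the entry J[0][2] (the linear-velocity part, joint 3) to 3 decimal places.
axis z_2 = (-0.8660,0.5000,0.0000); lever o_n−o_2 = (-3.6471,-2.3170,-3.3660)
cross product → J_v[:, 2] = (-1.6830,-2.9151,3.8301)
J_ω[:, 2] = z_2
entry J[0][2] = -1.6830

-1.683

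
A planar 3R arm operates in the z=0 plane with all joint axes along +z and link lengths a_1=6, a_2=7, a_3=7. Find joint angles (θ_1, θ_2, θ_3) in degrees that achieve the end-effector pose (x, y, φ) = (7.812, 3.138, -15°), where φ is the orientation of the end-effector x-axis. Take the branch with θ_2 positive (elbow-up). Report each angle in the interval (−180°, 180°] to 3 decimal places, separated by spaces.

wrist centre = target − a_3·(cos φ, sin φ) = (1.0505, 4.9497)
cos θ_2 = (25.6035−6²−7²)/(2·6·7) = -0.7071; θ_2 = 134.9996° (elbow-up)
β = atan2(4.9497,1.0505) = 78.0175°; ψ = atan2(4.9498,1.0503) = 78.0202°
θ_1 = β − ψ = -0.0027°
θ_3 = φ − θ_1 − θ_2 = -149.9969° (wrapped to (-180°,180°])

-0.003 135.000 -149.997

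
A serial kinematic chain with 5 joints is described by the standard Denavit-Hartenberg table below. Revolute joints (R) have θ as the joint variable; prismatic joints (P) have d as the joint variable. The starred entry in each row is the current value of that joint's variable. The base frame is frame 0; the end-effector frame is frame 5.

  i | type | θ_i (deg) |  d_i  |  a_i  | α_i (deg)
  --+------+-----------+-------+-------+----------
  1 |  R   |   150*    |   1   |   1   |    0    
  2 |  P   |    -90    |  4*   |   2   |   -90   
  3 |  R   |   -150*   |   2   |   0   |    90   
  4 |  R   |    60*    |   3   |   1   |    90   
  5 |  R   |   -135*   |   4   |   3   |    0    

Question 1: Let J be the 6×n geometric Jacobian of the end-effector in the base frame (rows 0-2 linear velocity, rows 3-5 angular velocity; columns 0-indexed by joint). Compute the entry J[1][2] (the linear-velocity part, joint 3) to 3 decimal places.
0.598

axis z_2 = (-0.8660,0.5000,0.0000); lever o_n−o_2 = (-0.6359,-3.0436,0.6908)
cross product → J_v[:, 2] = (0.3454,0.5982,2.9538)
J_ω[:, 2] = z_2
entry J[1][2] = 0.5982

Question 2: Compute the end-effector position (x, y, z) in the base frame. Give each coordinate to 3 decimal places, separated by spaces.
after link 1: o_1 = (-0.8660, 0.5000, 1.0000)
after link 2: o_2 = (0.1340, 2.2321, 5.0000)
after link 3: o_3 = (-1.5981, 3.2321, 5.0000)
after link 4: o_4 = (-3.3146, 1.9910, 2.6519)
after link 5: o_5 = (-0.5019, -0.8116, 5.6908)

-0.502 -0.812 5.691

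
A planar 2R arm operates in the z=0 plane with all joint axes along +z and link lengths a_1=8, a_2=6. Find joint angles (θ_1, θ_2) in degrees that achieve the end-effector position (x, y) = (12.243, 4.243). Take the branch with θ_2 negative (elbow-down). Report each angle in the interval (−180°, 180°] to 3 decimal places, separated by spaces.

38.224 -44.990

cos θ_2 = (167.8941−8²−6²)/(2·8·6) = 0.7072; θ_2 = -44.9900° (elbow-down)
β = atan2(4.2430,12.2430) = 19.1145°; ψ = atan2(-4.2419,12.2434) = -19.1094°
θ_1 = β − ψ = 38.2239°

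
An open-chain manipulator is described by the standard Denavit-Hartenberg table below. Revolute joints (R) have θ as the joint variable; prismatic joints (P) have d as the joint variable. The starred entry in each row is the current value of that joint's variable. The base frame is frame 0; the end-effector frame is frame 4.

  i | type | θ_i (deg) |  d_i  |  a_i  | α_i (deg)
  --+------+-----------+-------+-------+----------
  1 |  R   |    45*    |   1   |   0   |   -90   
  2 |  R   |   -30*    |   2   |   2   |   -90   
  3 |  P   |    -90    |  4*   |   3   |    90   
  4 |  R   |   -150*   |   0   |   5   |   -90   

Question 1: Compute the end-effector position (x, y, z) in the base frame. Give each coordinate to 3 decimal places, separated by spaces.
1.281 2.229 0.701

after link 1: o_1 = (0.0000, 0.0000, 1.0000)
after link 2: o_2 = (-0.1895, 2.6390, 2.0000)
after link 3: o_3 = (-0.8966, 6.1745, -1.4641)
after link 4: o_4 = (1.2814, 2.2287, 0.7010)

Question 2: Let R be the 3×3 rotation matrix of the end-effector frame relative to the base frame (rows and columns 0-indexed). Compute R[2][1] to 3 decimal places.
0.500

End-effector y-axis (col 1 of R) = (0.6124,0.6124,0.5000)
R[2][1] = 0.5000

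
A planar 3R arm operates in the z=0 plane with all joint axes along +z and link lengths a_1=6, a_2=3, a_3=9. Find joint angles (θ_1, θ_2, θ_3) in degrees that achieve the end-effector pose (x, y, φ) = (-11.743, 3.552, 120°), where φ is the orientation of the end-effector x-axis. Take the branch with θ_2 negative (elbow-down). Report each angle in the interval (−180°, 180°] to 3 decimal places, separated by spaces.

wrist centre = target − a_3·(cos φ, sin φ) = (-7.2430, -4.2422)
cos θ_2 = (70.4576−6²−3²)/(2·6·3) = 0.7072; θ_2 = -44.9962° (elbow-down)
β = atan2(-4.2422,-7.2430) = -149.6425°; ψ = atan2(-2.1212,8.1215) = -14.6376°
θ_1 = β − ψ = -135.0049°
θ_3 = φ − θ_1 − θ_2 = -59.9990° (wrapped to (-180°,180°])

-135.005 -44.996 -59.999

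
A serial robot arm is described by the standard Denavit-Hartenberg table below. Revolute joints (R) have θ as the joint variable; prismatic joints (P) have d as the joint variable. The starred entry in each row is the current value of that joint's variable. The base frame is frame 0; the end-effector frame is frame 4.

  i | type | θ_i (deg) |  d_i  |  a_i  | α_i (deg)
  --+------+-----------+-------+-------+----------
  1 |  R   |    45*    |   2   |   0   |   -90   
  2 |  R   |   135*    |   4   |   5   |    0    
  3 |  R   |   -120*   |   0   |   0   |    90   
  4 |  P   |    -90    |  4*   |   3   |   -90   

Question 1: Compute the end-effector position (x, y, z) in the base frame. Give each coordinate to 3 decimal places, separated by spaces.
after link 1: o_1 = (0.0000, 0.0000, 2.0000)
after link 2: o_2 = (-5.3284, 0.3284, -1.5355)
after link 3: o_3 = (-5.3284, 0.3284, -1.5355)
after link 4: o_4 = (-2.4751, -1.0608, 2.3282)

-2.475 -1.061 2.328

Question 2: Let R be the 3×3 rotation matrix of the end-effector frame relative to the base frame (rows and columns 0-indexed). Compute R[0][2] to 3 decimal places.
End-effector z-axis (col 2 of R) = (0.6830,0.6830,-0.2588)
R[0][2] = 0.6830

0.683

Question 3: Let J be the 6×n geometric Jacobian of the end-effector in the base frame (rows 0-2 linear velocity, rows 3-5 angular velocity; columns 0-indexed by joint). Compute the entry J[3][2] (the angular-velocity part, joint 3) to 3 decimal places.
axis z_2 = (-0.7071,0.7071,0.0000); lever o_n−o_2 = (2.8534,-1.3893,3.8637)
cross product → J_v[:, 2] = (2.7321,2.7321,-1.0353)
J_ω[:, 2] = z_2
entry J[3][2] = -0.7071

-0.707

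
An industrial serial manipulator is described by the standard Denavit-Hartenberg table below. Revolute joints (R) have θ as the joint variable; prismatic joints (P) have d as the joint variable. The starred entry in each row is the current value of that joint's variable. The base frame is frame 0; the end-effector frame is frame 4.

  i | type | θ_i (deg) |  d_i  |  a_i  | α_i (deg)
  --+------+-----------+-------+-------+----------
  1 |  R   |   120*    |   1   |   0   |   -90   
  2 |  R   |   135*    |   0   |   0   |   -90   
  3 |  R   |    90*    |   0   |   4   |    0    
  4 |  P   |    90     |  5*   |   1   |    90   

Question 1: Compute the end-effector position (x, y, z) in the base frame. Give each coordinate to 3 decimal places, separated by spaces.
4.878 -0.449 5.243

after link 1: o_1 = (0.0000, 0.0000, 1.0000)
after link 2: o_2 = (0.0000, 0.0000, 1.0000)
after link 3: o_3 = (3.4641, 2.0000, 1.0000)
after link 4: o_4 = (4.8783, -0.4495, 5.2426)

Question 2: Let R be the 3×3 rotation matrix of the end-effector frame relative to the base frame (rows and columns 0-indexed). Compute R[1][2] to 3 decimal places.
0.500

End-effector z-axis (col 2 of R) = (0.8660,0.5000,-0.0000)
R[1][2] = 0.5000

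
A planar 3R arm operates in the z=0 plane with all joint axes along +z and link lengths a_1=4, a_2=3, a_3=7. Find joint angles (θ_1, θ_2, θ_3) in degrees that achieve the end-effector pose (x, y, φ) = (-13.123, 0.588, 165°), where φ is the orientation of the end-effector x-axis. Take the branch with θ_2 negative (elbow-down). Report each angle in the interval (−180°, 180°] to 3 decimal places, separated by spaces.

wrist centre = target − a_3·(cos φ, sin φ) = (-6.3615, -1.2237)
cos θ_2 = (41.9664−4²−3²)/(2·4·3) = 0.7069; θ_2 = -45.0139° (elbow-down)
β = atan2(-1.2237,-6.3615) = -169.1113°; ψ = atan2(-2.1218,6.1208) = -19.1193°
θ_1 = β − ψ = -149.9920°
θ_3 = φ − θ_1 − θ_2 = 0.0058° (wrapped to (-180°,180°])

-149.992 -45.014 0.006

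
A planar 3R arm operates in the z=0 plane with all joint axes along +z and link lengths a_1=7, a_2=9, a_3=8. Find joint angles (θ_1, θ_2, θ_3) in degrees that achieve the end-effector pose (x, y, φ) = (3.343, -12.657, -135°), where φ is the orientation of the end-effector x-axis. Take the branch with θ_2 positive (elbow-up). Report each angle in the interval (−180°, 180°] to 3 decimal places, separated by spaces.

-90.001 90.000 -134.999

wrist centre = target − a_3·(cos φ, sin φ) = (8.9999, -7.0001)
cos θ_2 = (129.9994−7²−9²)/(2·7·9) = -0.0000; θ_2 = 90.0003° (elbow-up)
β = atan2(-7.0001,8.9999) = -37.8760°; ψ = atan2(9.0000,7.0000) = 52.1252°
θ_1 = β − ψ = -90.0012°
θ_3 = φ − θ_1 − θ_2 = -134.9991° (wrapped to (-180°,180°])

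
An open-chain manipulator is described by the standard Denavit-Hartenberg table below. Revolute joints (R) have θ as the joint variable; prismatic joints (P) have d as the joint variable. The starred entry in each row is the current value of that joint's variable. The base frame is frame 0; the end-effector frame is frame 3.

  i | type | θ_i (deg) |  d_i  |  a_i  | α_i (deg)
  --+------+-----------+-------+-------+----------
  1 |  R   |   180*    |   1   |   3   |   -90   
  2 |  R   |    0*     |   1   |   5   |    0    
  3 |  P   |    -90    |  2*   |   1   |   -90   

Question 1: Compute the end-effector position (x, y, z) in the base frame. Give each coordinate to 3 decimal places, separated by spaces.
after link 1: o_1 = (-3.0000, 0.0000, 1.0000)
after link 2: o_2 = (-8.0000, -1.0000, 1.0000)
after link 3: o_3 = (-8.0000, -3.0000, 2.0000)

-8.000 -3.000 2.000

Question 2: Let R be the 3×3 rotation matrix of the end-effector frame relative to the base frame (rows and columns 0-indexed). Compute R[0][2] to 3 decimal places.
End-effector z-axis (col 2 of R) = (-1.0000,0.0000,-0.0000)
R[0][2] = -1.0000

-1.000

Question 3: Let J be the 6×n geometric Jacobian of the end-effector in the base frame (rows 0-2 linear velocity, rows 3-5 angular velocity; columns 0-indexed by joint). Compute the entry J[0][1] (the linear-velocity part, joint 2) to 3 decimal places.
-1.000

axis z_1 = (-0.0000,-1.0000,0.0000); lever o_n−o_1 = (-5.0000,-3.0000,1.0000)
cross product → J_v[:, 1] = (-1.0000,-0.0000,-5.0000)
J_ω[:, 1] = z_1
entry J[0][1] = -1.0000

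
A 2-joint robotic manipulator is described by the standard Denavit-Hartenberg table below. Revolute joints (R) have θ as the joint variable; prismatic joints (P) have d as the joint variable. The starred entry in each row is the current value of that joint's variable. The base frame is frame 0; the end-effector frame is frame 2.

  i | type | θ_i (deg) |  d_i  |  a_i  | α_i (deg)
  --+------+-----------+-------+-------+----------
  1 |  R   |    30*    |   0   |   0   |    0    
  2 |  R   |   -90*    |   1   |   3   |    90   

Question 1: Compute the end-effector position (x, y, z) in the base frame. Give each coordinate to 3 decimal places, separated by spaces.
1.500 -2.598 1.000

after link 1: o_1 = (0.0000, 0.0000, 0.0000)
after link 2: o_2 = (1.5000, -2.5981, 1.0000)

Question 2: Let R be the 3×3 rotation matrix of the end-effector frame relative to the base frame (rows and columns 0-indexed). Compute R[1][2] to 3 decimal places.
End-effector z-axis (col 2 of R) = (-0.8660,-0.5000,0.0000)
R[1][2] = -0.5000

-0.500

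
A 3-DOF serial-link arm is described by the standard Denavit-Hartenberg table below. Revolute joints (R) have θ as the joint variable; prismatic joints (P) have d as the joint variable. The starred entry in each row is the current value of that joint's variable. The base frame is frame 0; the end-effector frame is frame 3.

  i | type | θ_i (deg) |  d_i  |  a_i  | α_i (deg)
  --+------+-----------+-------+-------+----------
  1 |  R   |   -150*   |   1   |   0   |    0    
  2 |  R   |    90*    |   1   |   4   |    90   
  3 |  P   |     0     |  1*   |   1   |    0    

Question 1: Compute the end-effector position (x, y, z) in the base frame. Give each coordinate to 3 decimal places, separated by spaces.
after link 1: o_1 = (0.0000, 0.0000, 1.0000)
after link 2: o_2 = (2.0000, -3.4641, 2.0000)
after link 3: o_3 = (1.6340, -4.8301, 2.0000)

1.634 -4.830 2.000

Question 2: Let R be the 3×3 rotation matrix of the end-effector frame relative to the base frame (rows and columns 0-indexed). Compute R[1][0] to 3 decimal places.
-0.866

End-effector x-axis (col 0 of R) = (0.5000,-0.8660,0.0000)
R[1][0] = -0.8660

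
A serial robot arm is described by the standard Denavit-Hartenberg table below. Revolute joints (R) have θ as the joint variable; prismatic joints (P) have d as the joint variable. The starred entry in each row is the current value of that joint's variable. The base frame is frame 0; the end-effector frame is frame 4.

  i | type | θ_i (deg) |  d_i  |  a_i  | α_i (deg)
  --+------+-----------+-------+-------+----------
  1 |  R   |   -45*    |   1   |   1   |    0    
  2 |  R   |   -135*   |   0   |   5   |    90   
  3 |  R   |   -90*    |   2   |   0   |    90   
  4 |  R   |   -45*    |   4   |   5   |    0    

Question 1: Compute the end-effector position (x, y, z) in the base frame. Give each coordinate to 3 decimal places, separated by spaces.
-0.293 -2.243 -2.536

after link 1: o_1 = (0.7071, -0.7071, 1.0000)
after link 2: o_2 = (-4.2929, -0.7071, 1.0000)
after link 3: o_3 = (-4.2929, 1.2929, 1.0000)
after link 4: o_4 = (-0.2929, -2.2426, -2.5355)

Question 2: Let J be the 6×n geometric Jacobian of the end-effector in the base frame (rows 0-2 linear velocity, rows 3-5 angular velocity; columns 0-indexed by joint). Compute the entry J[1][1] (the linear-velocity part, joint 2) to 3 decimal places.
axis z_1 = (0.0000,0.0000,1.0000); lever o_n−o_1 = (-1.0000,-1.5355,-3.5355)
cross product → J_v[:, 1] = (1.5355,-1.0000,0.0000)
J_ω[:, 1] = z_1
entry J[1][1] = -1.0000

-1.000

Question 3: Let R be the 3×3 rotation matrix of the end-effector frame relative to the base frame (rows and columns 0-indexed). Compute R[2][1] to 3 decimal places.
End-effector y-axis (col 1 of R) = (-0.0000,0.7071,-0.7071)
R[2][1] = -0.7071

-0.707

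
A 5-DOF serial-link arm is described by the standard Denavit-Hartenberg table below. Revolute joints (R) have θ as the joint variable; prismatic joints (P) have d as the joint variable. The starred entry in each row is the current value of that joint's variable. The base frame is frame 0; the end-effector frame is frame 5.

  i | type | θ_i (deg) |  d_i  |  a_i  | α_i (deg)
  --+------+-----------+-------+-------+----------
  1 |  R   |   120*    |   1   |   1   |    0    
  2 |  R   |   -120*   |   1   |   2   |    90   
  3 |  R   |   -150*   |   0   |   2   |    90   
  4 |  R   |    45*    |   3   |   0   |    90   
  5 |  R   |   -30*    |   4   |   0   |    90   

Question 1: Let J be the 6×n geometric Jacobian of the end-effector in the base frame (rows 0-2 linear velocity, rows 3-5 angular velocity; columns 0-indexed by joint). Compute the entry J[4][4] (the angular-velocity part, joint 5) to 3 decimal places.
axis z_4 = (-0.6124,0.7071,-0.3536); lever o_n−o_4 = (-2.4495,2.8284,-1.4142)
cross product → J_v[:, 4] = (0.0000,0.0000,0.0000)
J_ω[:, 4] = z_4
entry J[4][4] = 0.7071

0.707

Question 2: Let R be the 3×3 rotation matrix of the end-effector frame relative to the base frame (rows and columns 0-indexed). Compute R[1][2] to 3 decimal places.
0.354

End-effector z-axis (col 2 of R) = (0.7392,0.3536,-0.5732)
R[1][2] = 0.3536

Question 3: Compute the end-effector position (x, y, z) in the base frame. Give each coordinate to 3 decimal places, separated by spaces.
-4.182 3.694 2.184

after link 1: o_1 = (-0.5000, 0.8660, 1.0000)
after link 2: o_2 = (1.5000, 0.8660, 2.0000)
after link 3: o_3 = (-0.2321, 0.8660, 1.0000)
after link 4: o_4 = (-1.7321, 0.8660, 3.5981)
after link 5: o_5 = (-4.1815, 3.6945, 2.1839)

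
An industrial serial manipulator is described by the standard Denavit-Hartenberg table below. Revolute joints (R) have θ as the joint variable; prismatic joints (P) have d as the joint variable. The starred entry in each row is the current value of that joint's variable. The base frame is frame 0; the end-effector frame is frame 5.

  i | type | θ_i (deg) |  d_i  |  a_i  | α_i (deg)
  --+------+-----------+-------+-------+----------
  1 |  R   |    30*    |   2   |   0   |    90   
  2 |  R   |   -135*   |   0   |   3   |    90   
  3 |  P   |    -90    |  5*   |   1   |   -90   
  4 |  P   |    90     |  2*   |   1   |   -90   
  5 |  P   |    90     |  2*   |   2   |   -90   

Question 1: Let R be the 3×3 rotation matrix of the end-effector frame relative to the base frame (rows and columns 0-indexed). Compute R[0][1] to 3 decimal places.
-0.500

End-effector y-axis (col 1 of R) = (-0.5000,0.8660,0.0000)
R[0][1] = -0.5000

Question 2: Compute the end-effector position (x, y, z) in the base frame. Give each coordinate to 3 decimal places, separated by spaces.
after link 1: o_1 = (0.0000, 0.0000, 2.0000)
after link 2: o_2 = (-1.8371, -1.0607, -0.1213)
after link 3: o_3 = (-5.3990, -1.9624, 3.4142)
after link 4: o_4 = (-6.0114, -2.3160, 1.2929)
after link 5: o_5 = (-3.7866, -3.3409, 2.7071)

-3.787 -3.341 2.707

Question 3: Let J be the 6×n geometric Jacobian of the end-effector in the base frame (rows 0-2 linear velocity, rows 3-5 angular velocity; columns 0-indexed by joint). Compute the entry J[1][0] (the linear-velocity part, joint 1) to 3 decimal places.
axis z_0 = ẑ; lever o_n−o_0 = (-3.7866,-3.3409,2.7071)
cross product → J_v[:, 0] = (3.3409,-3.7866,0.0000)
J_ω[:, 0] = z_0
entry J[1][0] = -3.7866

-3.787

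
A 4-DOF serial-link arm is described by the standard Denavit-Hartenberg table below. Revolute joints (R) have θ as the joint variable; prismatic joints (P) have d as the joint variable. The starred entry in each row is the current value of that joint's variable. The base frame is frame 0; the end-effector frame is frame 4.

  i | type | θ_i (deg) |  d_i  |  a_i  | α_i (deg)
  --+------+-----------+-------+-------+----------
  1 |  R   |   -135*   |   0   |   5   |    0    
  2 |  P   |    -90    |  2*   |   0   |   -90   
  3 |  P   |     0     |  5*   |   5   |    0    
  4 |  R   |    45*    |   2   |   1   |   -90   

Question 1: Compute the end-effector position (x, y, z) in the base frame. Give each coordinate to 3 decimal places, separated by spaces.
after link 1: o_1 = (-3.5355, -3.5355, 0.0000)
after link 2: o_2 = (-3.5355, -3.5355, 2.0000)
after link 3: o_3 = (-10.6066, -3.5355, 2.0000)
after link 4: o_4 = (-12.5208, -4.4497, 1.2929)

-12.521 -4.450 1.293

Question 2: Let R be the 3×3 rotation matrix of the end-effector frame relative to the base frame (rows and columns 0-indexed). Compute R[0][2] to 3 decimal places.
End-effector z-axis (col 2 of R) = (0.5000,-0.5000,-0.7071)
R[0][2] = 0.5000

0.500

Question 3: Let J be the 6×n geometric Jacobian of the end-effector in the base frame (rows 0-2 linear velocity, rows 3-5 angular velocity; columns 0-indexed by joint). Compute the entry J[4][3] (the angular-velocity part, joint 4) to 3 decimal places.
-0.707

axis z_3 = (-0.7071,-0.7071,0.0000); lever o_n−o_3 = (-1.9142,-0.9142,-0.7071)
cross product → J_v[:, 3] = (0.5000,-0.5000,-0.7071)
J_ω[:, 3] = z_3
entry J[4][3] = -0.7071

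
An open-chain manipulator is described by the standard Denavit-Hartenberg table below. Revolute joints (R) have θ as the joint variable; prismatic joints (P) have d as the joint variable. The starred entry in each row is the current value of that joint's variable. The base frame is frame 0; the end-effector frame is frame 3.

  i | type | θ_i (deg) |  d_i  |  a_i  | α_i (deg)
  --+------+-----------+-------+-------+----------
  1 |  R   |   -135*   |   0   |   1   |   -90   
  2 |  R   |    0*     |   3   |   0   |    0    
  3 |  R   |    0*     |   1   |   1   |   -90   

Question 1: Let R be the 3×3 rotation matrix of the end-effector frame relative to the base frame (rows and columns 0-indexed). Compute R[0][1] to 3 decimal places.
End-effector y-axis (col 1 of R) = (-0.7071,0.7071,-0.0000)
R[0][1] = -0.7071

-0.707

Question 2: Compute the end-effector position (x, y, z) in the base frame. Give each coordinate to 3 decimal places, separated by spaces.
after link 1: o_1 = (-0.7071, -0.7071, 0.0000)
after link 2: o_2 = (1.4142, -2.8284, 0.0000)
after link 3: o_3 = (1.4142, -4.2426, 0.0000)

1.414 -4.243 0.000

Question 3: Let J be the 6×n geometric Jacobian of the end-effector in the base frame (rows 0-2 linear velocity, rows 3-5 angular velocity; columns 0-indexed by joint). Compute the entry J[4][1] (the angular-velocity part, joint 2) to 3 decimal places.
axis z_1 = (0.7071,-0.7071,0.0000); lever o_n−o_1 = (2.1213,-3.5355,0.0000)
cross product → J_v[:, 1] = (0.0000,-0.0000,-1.0000)
J_ω[:, 1] = z_1
entry J[4][1] = -0.7071

-0.707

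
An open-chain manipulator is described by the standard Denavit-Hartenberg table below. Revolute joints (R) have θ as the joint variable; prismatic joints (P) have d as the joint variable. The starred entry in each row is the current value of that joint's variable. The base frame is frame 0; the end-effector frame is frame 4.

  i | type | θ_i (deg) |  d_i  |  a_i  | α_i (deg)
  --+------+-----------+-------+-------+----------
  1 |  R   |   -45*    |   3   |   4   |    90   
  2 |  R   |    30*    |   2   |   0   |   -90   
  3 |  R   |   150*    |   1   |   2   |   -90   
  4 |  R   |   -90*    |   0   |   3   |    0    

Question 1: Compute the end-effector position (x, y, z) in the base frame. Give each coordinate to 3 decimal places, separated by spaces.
-0.354 -1.061 5.598

after link 1: o_1 = (2.8284, -2.8284, 3.0000)
after link 2: o_2 = (1.4142, -4.2426, 3.0000)
after link 3: o_3 = (0.7071, -2.1213, 3.0000)
after link 4: o_4 = (-0.3536, -1.0607, 5.5981)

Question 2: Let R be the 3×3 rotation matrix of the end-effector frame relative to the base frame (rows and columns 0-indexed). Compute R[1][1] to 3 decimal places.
0.884

End-effector y-axis (col 1 of R) = (-0.1768,0.8839,-0.4330)
R[1][1] = 0.8839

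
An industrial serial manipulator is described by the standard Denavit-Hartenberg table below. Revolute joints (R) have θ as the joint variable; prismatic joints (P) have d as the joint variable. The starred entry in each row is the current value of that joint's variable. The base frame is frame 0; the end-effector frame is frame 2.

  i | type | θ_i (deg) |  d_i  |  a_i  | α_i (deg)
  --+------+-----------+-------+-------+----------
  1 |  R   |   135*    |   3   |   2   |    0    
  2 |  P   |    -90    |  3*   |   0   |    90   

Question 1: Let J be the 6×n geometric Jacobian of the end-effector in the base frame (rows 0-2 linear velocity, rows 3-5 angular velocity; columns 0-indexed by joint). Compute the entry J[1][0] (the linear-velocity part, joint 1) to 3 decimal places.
-1.414

axis z_0 = ẑ; lever o_n−o_0 = (-1.4142,1.4142,6.0000)
cross product → J_v[:, 0] = (-1.4142,-1.4142,0.0000)
J_ω[:, 0] = z_0
entry J[1][0] = -1.4142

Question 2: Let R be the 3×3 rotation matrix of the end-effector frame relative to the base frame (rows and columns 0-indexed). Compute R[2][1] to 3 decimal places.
1.000

End-effector y-axis (col 1 of R) = (-0.0000,0.0000,1.0000)
R[2][1] = 1.0000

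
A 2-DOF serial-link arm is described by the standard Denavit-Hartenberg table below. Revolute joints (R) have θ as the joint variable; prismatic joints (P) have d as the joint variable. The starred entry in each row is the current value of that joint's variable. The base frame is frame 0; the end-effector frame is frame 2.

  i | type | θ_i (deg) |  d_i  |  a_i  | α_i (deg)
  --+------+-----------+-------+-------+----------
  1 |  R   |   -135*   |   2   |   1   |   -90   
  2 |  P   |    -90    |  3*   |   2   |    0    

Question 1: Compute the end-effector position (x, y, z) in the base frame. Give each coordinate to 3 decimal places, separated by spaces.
1.414 -2.828 4.000

after link 1: o_1 = (-0.7071, -0.7071, 2.0000)
after link 2: o_2 = (1.4142, -2.8284, 4.0000)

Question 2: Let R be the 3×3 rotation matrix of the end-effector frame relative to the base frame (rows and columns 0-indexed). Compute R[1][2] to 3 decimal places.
End-effector z-axis (col 2 of R) = (0.7071,-0.7071,0.0000)
R[1][2] = -0.7071

-0.707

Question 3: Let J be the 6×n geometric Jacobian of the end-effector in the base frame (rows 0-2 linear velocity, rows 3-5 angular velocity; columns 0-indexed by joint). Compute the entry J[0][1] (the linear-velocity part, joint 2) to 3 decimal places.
prismatic axis z_1 = (0.7071,-0.7071,0.0000)
J_v[:, 1] = z_1; J_ω[:, 1] = (0,0,0)
entry J[0][1] = 0.7071

0.707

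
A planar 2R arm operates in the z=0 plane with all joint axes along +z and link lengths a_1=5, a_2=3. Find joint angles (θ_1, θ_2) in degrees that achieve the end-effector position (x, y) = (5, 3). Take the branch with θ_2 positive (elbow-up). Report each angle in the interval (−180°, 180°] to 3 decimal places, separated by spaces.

cos θ_2 = (34.0000−5²−3²)/(2·5·3) = 0.0000; θ_2 = 90.0000° (elbow-up)
β = atan2(3.0000,5.0000) = 30.9638°; ψ = atan2(3.0000,5.0000) = 30.9638°
θ_1 = β − ψ = 0.0000°

0.000 90.000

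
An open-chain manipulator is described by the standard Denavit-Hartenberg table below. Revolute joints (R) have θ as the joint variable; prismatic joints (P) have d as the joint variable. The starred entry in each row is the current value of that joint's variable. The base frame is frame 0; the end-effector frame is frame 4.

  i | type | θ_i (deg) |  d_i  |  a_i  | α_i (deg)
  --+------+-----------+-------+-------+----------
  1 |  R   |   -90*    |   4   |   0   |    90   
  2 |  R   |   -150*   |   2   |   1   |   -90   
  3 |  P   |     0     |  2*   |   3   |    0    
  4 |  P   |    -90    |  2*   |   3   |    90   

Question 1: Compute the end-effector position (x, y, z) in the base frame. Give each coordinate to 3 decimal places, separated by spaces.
-5.000 1.464 -1.464

after link 1: o_1 = (0.0000, 0.0000, 4.0000)
after link 2: o_2 = (-2.0000, 0.8660, 3.5000)
after link 3: o_3 = (-2.0000, 2.4641, 0.2679)
after link 4: o_4 = (-5.0000, 1.4641, -1.4641)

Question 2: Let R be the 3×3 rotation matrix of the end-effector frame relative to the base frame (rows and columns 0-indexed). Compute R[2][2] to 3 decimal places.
End-effector z-axis (col 2 of R) = (0.0000,-0.8660,0.5000)
R[2][2] = 0.5000

0.500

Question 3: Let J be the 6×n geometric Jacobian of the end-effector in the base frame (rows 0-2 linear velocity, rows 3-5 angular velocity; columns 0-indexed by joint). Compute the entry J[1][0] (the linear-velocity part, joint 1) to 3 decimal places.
axis z_0 = ẑ; lever o_n−o_0 = (-5.0000,1.4641,-1.4641)
cross product → J_v[:, 0] = (-1.4641,-5.0000,0.0000)
J_ω[:, 0] = z_0
entry J[1][0] = -5.0000

-5.000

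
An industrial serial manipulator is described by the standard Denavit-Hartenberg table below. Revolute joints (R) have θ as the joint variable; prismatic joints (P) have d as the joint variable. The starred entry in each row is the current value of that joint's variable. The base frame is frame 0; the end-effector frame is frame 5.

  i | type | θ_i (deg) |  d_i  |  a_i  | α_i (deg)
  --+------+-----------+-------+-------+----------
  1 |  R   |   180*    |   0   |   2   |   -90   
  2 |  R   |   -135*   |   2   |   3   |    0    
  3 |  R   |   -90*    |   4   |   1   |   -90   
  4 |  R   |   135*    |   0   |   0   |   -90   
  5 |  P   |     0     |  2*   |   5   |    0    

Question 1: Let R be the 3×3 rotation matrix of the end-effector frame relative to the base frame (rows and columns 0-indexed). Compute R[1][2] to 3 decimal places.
-0.707

End-effector z-axis (col 2 of R) = (-0.5000,-0.7071,0.5000)
R[1][2] = -0.7071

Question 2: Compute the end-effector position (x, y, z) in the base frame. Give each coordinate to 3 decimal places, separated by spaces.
-2.672 -3.879 4.914

after link 1: o_1 = (-2.0000, 0.0000, 0.0000)
after link 2: o_2 = (0.1213, -2.0000, 2.1213)
after link 3: o_3 = (0.8284, -6.0000, 1.4142)
after link 4: o_4 = (0.8284, -6.0000, 1.4142)
after link 5: o_5 = (-2.6716, -3.8787, 4.9142)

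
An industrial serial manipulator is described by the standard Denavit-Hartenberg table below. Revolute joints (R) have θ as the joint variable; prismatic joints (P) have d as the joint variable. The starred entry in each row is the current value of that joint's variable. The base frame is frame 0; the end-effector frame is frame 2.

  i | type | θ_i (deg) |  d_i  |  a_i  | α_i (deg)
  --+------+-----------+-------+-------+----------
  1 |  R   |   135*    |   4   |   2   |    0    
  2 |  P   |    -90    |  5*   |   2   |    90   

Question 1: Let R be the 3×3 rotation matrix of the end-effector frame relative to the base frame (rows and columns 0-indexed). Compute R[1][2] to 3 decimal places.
End-effector z-axis (col 2 of R) = (0.7071,-0.7071,0.0000)
R[1][2] = -0.7071

-0.707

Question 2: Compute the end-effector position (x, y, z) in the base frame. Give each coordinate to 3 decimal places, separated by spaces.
0.000 2.828 9.000

after link 1: o_1 = (-1.4142, 1.4142, 4.0000)
after link 2: o_2 = (0.0000, 2.8284, 9.0000)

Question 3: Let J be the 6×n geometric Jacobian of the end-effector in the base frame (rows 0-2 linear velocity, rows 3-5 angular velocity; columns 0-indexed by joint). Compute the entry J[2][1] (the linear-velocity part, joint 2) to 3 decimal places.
1.000

prismatic axis z_1 = (0.0000,0.0000,1.0000)
J_v[:, 1] = z_1; J_ω[:, 1] = (0,0,0)
entry J[2][1] = 1.0000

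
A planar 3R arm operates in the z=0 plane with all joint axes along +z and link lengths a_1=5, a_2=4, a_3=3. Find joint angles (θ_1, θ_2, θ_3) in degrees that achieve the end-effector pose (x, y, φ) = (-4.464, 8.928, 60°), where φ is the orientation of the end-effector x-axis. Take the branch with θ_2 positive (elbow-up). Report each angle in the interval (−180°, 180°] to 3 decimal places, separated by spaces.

wrist centre = target − a_3·(cos φ, sin φ) = (-5.9640, 6.3299)
cos θ_2 = (75.6372−5²−4²)/(2·5·4) = 0.8659; θ_2 = 30.0108° (elbow-up)
β = atan2(6.3299,-5.9640) = 133.2951°; ψ = atan2(2.0007,8.4637) = 13.2995°
θ_1 = β − ψ = 119.9957°
θ_3 = φ − θ_1 − θ_2 = -90.0065° (wrapped to (-180°,180°])

119.996 30.011 -90.006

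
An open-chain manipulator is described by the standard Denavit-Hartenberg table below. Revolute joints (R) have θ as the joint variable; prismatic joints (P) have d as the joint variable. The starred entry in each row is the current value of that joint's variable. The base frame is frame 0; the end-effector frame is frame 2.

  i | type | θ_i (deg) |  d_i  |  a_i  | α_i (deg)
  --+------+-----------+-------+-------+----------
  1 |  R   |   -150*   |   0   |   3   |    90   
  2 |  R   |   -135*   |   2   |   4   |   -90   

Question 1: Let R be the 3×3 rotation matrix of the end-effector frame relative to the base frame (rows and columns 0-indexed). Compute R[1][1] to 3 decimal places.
End-effector y-axis (col 1 of R) = (0.5000,-0.8660,-0.0000)
R[1][1] = -0.8660

-0.866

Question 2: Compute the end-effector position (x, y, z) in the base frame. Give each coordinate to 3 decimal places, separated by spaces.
after link 1: o_1 = (-2.5981, -1.5000, 0.0000)
after link 2: o_2 = (-1.1486, 1.6463, -2.8284)

-1.149 1.646 -2.828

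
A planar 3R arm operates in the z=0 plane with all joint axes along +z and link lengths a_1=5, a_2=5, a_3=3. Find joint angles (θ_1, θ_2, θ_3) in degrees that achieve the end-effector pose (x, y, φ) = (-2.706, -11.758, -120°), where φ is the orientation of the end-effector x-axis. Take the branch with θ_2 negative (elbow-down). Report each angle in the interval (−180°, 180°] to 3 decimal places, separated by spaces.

-75.003 -44.995 -0.002

wrist centre = target − a_3·(cos φ, sin φ) = (-1.2060, -9.1599)
cos θ_2 = (85.3586−5²−5²)/(2·5·5) = 0.7072; θ_2 = -44.9947° (elbow-down)
β = atan2(-9.1599,-1.2060) = -97.5004°; ψ = atan2(-3.5352,8.5359) = -22.4973°
θ_1 = β − ψ = -75.0031°
θ_3 = φ − θ_1 − θ_2 = -0.0022° (wrapped to (-180°,180°])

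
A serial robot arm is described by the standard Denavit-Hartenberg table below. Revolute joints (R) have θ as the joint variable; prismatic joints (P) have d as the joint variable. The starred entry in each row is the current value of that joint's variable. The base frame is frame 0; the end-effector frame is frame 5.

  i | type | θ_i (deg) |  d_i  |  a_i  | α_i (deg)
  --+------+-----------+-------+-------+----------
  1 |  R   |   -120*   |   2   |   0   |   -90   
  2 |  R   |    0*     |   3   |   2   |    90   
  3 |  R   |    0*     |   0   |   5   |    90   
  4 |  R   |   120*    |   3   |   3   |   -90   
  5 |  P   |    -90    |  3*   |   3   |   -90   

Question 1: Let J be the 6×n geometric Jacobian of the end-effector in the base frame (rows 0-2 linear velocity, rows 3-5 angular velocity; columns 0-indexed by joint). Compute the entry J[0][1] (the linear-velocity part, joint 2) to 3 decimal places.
axis z_1 = (0.8660,-0.5000,0.0000); lever o_n−o_1 = (-4.0490,-1.0131,1.0981)
cross product → J_v[:, 1] = (-0.5490,-0.9510,-2.9019)
J_ω[:, 1] = z_1
entry J[0][1] = -0.5490

-0.549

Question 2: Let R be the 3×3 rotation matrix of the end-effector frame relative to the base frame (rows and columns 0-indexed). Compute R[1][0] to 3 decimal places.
End-effector x-axis (col 0 of R) = (-0.8660,0.5000,0.0000)
R[1][0] = 0.5000

0.500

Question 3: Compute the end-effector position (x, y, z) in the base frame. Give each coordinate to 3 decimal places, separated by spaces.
-4.049 -1.013 3.098

after link 1: o_1 = (0.0000, 0.0000, 2.0000)
after link 2: o_2 = (1.5981, -3.2321, 2.0000)
after link 3: o_3 = (-0.9019, -7.5622, 2.0000)
after link 4: o_4 = (-2.7500, -4.7631, 4.5981)
after link 5: o_5 = (-4.0490, -1.0131, 3.0981)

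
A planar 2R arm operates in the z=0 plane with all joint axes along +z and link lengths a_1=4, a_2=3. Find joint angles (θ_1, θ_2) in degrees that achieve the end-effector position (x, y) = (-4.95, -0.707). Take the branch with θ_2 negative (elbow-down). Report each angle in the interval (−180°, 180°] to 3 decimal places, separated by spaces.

cos θ_2 = (25.0023−4²−3²)/(2·4·3) = 0.0001; θ_2 = -89.9944° (elbow-down)
β = atan2(-0.7070,-4.9500) = -171.8715°; ψ = atan2(-3.0000,4.0003) = -36.8679°
θ_1 = β − ψ = -135.0036°

-135.004 -89.994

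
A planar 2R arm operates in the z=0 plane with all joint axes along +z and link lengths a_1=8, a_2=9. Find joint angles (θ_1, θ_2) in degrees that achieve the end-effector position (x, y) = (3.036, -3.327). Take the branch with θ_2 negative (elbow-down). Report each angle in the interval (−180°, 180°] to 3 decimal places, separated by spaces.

39.768 -150.005

cos θ_2 = (20.2862−8²−9²)/(2·8·9) = -0.8661; θ_2 = -150.0049° (elbow-down)
β = atan2(-3.3270,3.0360) = -47.6185°; ψ = atan2(-4.4993,0.2054) = -87.3863°
θ_1 = β − ψ = 39.7678°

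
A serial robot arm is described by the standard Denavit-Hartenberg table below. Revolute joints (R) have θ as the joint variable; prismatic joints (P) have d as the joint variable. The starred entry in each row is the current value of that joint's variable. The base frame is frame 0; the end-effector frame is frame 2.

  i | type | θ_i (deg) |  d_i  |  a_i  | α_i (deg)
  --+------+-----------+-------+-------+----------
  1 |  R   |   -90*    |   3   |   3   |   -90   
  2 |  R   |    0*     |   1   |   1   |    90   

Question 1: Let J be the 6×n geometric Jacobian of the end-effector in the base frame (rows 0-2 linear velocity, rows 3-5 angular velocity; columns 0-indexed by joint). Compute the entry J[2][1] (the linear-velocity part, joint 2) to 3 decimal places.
axis z_1 = (1.0000,0.0000,0.0000); lever o_n−o_1 = (1.0000,-1.0000,0.0000)
cross product → J_v[:, 1] = (0.0000,0.0000,-1.0000)
J_ω[:, 1] = z_1
entry J[2][1] = -1.0000

-1.000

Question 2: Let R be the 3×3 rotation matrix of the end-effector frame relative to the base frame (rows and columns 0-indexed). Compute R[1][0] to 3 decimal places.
-1.000

End-effector x-axis (col 0 of R) = (0.0000,-1.0000,0.0000)
R[1][0] = -1.0000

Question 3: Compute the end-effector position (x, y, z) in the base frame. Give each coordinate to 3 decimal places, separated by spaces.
1.000 -4.000 3.000

after link 1: o_1 = (0.0000, -3.0000, 3.0000)
after link 2: o_2 = (1.0000, -4.0000, 3.0000)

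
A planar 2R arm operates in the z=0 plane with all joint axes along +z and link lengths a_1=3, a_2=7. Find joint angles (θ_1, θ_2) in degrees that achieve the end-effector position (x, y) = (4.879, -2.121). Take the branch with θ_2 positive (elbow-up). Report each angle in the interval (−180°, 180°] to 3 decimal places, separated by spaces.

cos θ_2 = (28.3033−3²−7²)/(2·3·7) = -0.7071; θ_2 = 134.9966° (elbow-up)
β = atan2(-2.1210,4.8790) = -23.4956°; ψ = atan2(4.9500,-1.9495) = 111.4958°
θ_1 = β − ψ = -134.9913°

-134.991 134.997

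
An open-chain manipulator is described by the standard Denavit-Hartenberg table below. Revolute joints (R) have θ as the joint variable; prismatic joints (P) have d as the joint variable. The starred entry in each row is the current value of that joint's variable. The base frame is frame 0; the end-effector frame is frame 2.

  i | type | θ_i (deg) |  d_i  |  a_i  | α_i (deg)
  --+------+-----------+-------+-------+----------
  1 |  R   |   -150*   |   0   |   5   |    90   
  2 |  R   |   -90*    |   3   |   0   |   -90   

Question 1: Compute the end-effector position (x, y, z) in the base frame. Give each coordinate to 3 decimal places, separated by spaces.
-5.830 0.098 0.000

after link 1: o_1 = (-4.3301, -2.5000, 0.0000)
after link 2: o_2 = (-5.8301, 0.0981, 0.0000)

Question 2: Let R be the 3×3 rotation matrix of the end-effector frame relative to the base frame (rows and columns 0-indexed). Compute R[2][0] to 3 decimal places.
-1.000

End-effector x-axis (col 0 of R) = (-0.0000,0.0000,-1.0000)
R[2][0] = -1.0000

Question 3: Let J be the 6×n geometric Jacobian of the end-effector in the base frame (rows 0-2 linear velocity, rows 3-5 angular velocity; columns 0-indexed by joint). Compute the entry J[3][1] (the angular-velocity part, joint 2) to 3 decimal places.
-0.500

axis z_1 = (-0.5000,0.8660,0.0000); lever o_n−o_1 = (-1.5000,2.5981,0.0000)
cross product → J_v[:, 1] = (-0.0000,-0.0000,0.0000)
J_ω[:, 1] = z_1
entry J[3][1] = -0.5000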